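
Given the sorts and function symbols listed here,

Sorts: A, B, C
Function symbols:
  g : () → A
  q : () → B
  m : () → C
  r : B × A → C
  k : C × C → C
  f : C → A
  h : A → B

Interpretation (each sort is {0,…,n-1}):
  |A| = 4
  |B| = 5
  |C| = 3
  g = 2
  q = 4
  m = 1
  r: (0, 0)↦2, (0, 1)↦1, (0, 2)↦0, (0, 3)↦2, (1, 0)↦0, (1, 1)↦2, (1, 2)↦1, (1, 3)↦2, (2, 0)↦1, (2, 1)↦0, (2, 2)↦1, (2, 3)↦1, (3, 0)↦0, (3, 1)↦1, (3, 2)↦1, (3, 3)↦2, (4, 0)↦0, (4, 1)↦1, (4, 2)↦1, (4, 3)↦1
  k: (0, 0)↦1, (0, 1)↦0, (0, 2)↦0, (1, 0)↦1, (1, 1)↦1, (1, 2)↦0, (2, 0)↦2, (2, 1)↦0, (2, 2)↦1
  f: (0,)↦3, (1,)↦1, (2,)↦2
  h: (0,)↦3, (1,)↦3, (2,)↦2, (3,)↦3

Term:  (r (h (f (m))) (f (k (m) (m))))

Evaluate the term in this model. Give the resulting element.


value = 1

  m = 1
  (f (m)) = f(1,) = 1
  (h (f (m))) = h(1,) = 3
  m = 1
  m = 1
  (k (m) (m)) = k(1, 1) = 1
  (f (k (m) (m))) = f(1,) = 1
  (r (h (f (m))) (f (k (m) (m)))) = r(3, 1) = 1


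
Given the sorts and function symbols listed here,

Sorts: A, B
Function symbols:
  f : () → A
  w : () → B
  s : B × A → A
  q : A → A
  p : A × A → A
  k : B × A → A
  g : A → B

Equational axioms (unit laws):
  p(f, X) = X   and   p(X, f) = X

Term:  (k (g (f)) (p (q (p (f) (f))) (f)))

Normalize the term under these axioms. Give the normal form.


1. (k (g (f)) (p (q (p (f) (f))) (f)))  →  (k (g (f)) (q (p (f) (f))))
2. (k (g (f)) (q (p (f) (f))))  →  (k (g (f)) (q (f)))

normal form = (k (g (f)) (q (f)))


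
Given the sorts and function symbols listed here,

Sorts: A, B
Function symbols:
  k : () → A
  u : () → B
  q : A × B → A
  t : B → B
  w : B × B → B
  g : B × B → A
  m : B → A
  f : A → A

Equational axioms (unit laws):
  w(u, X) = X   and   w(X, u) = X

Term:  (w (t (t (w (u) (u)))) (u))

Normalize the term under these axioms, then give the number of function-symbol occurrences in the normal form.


size = 3

1. (w (t (t (w (u) (u)))) (u))  →  (t (t (w (u) (u))))
2. (t (t (w (u) (u))))  →  (t (t (u)))
normal form: (t (t (u)))


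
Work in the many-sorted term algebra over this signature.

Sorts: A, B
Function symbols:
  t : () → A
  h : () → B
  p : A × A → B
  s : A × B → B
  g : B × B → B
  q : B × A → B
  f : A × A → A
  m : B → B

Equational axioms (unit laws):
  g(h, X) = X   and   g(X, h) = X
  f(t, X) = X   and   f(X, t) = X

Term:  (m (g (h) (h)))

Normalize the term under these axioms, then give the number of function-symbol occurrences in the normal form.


size = 2

1. (m (g (h) (h)))  →  (m (h))
normal form: (m (h))


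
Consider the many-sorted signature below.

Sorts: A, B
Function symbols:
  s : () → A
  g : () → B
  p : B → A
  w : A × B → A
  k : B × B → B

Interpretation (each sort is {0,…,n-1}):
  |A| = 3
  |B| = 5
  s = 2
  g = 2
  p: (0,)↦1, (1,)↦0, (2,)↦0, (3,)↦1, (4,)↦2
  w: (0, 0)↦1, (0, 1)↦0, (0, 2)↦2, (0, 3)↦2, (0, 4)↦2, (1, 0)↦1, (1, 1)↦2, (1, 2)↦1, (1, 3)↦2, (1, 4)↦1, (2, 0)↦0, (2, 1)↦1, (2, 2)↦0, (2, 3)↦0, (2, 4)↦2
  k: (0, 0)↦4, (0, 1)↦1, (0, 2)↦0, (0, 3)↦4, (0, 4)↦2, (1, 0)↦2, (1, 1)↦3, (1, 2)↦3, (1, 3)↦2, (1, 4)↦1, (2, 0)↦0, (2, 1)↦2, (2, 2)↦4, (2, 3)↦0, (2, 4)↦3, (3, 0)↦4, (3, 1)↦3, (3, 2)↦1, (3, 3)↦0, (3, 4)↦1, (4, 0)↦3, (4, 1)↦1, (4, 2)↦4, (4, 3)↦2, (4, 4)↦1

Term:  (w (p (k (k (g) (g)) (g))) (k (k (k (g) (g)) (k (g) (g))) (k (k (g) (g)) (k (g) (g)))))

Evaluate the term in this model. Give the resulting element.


value = 0

  g = 2
  g = 2
  (k (g) (g)) = k(2, 2) = 4
  g = 2
  (k (k (g) (g)) (g)) = k(4, 2) = 4
  (p (k (k (g) (g)) (g))) = p(4,) = 2
  g = 2
  g = 2
  (k (g) (g)) = k(2, 2) = 4
  g = 2
  g = 2
  (k (g) (g)) = k(2, 2) = 4
  (k (k (g) (g)) (k (g) (g))) = k(4, 4) = 1
  g = 2
  g = 2
  (k (g) (g)) = k(2, 2) = 4
  g = 2
  g = 2
  (k (g) (g)) = k(2, 2) = 4
  (k (k (g) (g)) (k (g) (g))) = k(4, 4) = 1
  (k (k (k (g) (g)) (k (g) (g))) (k (k (g) (g)) (k (g) (g)))) = k(1, 1) = 3
  (w (p (k (k (g) (g)) (g))) (k (k (k (g) (g)) (k (g) (g))) (k (k (g) (g)) (k (g) (g))))) = w(2, 3) = 0


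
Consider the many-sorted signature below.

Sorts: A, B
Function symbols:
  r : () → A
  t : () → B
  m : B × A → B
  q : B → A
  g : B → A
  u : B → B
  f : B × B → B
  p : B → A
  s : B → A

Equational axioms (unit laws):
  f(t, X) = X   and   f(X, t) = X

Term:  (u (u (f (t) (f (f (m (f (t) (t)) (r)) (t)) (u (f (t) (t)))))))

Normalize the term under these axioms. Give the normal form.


1. (u (u (f (t) (f (f (m (f (t) (t)) (r)) (t)) (u (f (t) (t)))))))  →  (u (u (f (f (m (f (t) (t)) (r)) (t)) (u (f (t) (t))))))
2. (u (u (f (f (m (f (t) (t)) (r)) (t)) (u (f (t) (t))))))  →  (u (u (f (m (f (t) (t)) (r)) (u (f (t) (t))))))
3. (u (u (f (m (f (t) (t)) (r)) (u (f (t) (t))))))  →  (u (u (f (m (t) (r)) (u (f (t) (t))))))
4. (u (u (f (m (t) (r)) (u (f (t) (t))))))  →  (u (u (f (m (t) (r)) (u (t)))))

normal form = (u (u (f (m (t) (r)) (u (t)))))


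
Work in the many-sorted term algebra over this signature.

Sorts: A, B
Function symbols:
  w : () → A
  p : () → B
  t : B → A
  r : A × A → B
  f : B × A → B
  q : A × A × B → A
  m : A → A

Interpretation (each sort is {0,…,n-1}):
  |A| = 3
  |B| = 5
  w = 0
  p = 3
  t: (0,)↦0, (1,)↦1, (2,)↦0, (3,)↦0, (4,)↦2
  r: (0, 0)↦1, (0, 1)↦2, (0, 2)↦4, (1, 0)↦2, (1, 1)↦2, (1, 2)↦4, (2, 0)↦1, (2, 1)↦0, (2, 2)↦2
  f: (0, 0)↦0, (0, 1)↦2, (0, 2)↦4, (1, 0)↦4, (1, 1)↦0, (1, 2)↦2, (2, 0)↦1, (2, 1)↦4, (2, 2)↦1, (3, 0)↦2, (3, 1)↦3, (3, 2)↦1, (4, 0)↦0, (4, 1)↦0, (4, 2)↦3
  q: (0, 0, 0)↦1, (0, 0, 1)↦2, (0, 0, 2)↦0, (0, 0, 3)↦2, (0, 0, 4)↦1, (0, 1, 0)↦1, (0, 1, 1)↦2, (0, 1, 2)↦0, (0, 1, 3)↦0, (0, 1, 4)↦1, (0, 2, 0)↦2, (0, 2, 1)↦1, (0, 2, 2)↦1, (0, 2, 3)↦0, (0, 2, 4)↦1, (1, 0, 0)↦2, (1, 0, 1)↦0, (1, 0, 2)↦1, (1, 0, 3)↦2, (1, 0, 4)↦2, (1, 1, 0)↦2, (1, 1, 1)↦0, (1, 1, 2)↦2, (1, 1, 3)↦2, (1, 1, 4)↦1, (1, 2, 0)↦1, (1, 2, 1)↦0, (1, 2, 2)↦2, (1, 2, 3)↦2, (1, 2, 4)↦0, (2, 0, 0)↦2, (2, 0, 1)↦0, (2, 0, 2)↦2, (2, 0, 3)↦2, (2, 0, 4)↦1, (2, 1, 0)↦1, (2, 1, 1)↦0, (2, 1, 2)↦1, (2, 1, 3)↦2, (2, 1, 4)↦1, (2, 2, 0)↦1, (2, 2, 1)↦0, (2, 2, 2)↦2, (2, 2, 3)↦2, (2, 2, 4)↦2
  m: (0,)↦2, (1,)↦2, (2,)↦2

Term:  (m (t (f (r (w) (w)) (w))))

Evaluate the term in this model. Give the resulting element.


value = 2

  w = 0
  w = 0
  (r (w) (w)) = r(0, 0) = 1
  w = 0
  (f (r (w) (w)) (w)) = f(1, 0) = 4
  (t (f (r (w) (w)) (w))) = t(4,) = 2
  (m (t (f (r (w) (w)) (w)))) = m(2,) = 2


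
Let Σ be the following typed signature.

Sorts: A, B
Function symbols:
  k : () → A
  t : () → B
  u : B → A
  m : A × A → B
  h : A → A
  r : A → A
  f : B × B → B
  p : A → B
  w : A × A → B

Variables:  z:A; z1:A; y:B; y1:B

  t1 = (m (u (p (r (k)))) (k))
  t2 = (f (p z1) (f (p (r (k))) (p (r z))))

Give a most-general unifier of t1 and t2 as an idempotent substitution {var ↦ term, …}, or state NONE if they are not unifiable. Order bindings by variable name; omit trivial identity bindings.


head clash or occurs-check failure — not unifiable

NONE (not unifiable)


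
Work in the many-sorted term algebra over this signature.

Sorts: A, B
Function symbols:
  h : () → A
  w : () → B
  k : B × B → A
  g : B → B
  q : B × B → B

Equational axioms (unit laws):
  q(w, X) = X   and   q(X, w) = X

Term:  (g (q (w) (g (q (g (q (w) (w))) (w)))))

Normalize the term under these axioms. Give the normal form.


1. (g (q (w) (g (q (g (q (w) (w))) (w)))))  →  (g (g (q (g (q (w) (w))) (w))))
2. (g (g (q (g (q (w) (w))) (w))))  →  (g (g (g (q (w) (w)))))
3. (g (g (g (q (w) (w)))))  →  (g (g (g (w))))

normal form = (g (g (g (w))))


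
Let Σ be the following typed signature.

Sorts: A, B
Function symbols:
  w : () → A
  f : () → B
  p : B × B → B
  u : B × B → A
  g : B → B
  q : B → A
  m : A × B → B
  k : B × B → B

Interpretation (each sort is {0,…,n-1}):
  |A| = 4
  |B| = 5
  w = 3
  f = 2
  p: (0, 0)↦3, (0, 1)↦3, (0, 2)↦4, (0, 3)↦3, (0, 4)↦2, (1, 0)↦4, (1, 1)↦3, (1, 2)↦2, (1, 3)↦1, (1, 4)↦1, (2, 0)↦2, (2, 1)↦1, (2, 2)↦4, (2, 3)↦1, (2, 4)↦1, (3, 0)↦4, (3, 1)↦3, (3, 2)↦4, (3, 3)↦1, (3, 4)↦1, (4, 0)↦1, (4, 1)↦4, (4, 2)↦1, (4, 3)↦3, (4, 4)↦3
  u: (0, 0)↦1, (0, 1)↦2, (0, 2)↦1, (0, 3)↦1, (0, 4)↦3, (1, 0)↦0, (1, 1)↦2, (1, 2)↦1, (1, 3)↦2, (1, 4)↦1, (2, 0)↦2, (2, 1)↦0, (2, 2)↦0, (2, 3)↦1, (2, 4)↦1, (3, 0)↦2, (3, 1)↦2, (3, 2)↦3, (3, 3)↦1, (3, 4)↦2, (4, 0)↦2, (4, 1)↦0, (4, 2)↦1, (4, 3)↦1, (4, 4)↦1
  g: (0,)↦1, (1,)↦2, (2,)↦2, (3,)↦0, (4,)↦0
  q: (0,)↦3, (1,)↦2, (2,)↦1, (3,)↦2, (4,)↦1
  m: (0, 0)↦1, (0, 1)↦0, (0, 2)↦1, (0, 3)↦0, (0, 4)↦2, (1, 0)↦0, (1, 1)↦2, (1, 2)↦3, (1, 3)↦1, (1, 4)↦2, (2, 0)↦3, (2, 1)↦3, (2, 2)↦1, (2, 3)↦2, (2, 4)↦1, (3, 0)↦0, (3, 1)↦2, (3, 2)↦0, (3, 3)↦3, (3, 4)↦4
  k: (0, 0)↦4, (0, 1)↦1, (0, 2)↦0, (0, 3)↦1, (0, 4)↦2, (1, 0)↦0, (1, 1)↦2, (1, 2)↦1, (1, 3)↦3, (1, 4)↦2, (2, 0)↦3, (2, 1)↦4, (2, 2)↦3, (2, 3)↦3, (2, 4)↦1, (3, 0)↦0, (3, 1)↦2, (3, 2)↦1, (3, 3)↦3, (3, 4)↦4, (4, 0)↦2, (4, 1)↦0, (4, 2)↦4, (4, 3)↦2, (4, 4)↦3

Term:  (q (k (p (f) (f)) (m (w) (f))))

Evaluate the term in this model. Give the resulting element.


value = 1

  f = 2
  f = 2
  (p (f) (f)) = p(2, 2) = 4
  w = 3
  f = 2
  (m (w) (f)) = m(3, 2) = 0
  (k (p (f) (f)) (m (w) (f))) = k(4, 0) = 2
  (q (k (p (f) (f)) (m (w) (f)))) = q(2,) = 1


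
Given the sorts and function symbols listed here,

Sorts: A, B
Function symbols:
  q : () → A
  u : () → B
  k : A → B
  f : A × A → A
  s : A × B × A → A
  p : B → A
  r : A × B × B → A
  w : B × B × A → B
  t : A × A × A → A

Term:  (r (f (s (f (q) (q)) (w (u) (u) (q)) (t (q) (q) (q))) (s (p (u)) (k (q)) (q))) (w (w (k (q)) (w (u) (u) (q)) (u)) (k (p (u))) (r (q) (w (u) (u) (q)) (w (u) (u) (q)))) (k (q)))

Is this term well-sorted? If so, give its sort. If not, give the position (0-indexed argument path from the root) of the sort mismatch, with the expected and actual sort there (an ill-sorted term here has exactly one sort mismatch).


ill-sorted at position [1, 0, 2]: expected A, got B

        (q) : A
        (q) : A
      (f (q) (q)) : A
        (u) : B
        (u) : B
        (q) : A
      (w (u) (u) (q)) : B
        (q) : A
        (q) : A
        (q) : A
      (t (q) (q) (q)) : A
    (s (f (q) (q)) (w (u) (u) (q)) (t (q) (q) (q))) : A
        (u) : B
      (p (u)) : A
        (q) : A
      (k (q)) : B
      (q) : A
    (s (p (u)) (k (q)) (q)) : A
  (f (s (f (q) (q)) (w (u) (u) (q)) (t (q) (q) (q))) (s (p (u)) (k (q)) (q))) : A
        (q) : A
      (k (q)) : B
        (u) : B
        (u) : B
        (q) : A
      (w (u) (u) (q)) : B
      (u) : B
    (w (k (q)) (w (u) (u) (q)) (u)) : ✗ arg 2 at [1, 0, 2] has sort B, expected A
        (u) : B
      (p (u)) : A
    (k (p (u))) : B
      (q) : A
        (u) : B
        (u) : B
        (q) : A
      (w (u) (u) (q)) : B
        (u) : B
        (u) : B
        (q) : A
      (w (u) (u) (q)) : B
    (r (q) (w (u) (u) (q)) (w (u) (u) (q))) : A
    (q) : A
  (k (q)) : B


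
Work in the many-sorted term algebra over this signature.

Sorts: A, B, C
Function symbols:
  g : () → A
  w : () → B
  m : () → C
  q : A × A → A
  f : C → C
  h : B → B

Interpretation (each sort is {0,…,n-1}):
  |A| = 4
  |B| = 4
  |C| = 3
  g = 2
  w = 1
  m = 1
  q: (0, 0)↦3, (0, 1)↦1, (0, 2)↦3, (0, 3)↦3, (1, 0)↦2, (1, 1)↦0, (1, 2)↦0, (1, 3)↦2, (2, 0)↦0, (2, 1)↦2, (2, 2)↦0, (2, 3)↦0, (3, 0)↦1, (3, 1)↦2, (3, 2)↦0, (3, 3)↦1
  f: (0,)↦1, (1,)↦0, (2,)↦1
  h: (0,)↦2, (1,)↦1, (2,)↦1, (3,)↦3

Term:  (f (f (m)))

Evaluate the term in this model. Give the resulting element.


  m = 1
  (f (m)) = f(1,) = 0
  (f (f (m))) = f(0,) = 1

value = 1


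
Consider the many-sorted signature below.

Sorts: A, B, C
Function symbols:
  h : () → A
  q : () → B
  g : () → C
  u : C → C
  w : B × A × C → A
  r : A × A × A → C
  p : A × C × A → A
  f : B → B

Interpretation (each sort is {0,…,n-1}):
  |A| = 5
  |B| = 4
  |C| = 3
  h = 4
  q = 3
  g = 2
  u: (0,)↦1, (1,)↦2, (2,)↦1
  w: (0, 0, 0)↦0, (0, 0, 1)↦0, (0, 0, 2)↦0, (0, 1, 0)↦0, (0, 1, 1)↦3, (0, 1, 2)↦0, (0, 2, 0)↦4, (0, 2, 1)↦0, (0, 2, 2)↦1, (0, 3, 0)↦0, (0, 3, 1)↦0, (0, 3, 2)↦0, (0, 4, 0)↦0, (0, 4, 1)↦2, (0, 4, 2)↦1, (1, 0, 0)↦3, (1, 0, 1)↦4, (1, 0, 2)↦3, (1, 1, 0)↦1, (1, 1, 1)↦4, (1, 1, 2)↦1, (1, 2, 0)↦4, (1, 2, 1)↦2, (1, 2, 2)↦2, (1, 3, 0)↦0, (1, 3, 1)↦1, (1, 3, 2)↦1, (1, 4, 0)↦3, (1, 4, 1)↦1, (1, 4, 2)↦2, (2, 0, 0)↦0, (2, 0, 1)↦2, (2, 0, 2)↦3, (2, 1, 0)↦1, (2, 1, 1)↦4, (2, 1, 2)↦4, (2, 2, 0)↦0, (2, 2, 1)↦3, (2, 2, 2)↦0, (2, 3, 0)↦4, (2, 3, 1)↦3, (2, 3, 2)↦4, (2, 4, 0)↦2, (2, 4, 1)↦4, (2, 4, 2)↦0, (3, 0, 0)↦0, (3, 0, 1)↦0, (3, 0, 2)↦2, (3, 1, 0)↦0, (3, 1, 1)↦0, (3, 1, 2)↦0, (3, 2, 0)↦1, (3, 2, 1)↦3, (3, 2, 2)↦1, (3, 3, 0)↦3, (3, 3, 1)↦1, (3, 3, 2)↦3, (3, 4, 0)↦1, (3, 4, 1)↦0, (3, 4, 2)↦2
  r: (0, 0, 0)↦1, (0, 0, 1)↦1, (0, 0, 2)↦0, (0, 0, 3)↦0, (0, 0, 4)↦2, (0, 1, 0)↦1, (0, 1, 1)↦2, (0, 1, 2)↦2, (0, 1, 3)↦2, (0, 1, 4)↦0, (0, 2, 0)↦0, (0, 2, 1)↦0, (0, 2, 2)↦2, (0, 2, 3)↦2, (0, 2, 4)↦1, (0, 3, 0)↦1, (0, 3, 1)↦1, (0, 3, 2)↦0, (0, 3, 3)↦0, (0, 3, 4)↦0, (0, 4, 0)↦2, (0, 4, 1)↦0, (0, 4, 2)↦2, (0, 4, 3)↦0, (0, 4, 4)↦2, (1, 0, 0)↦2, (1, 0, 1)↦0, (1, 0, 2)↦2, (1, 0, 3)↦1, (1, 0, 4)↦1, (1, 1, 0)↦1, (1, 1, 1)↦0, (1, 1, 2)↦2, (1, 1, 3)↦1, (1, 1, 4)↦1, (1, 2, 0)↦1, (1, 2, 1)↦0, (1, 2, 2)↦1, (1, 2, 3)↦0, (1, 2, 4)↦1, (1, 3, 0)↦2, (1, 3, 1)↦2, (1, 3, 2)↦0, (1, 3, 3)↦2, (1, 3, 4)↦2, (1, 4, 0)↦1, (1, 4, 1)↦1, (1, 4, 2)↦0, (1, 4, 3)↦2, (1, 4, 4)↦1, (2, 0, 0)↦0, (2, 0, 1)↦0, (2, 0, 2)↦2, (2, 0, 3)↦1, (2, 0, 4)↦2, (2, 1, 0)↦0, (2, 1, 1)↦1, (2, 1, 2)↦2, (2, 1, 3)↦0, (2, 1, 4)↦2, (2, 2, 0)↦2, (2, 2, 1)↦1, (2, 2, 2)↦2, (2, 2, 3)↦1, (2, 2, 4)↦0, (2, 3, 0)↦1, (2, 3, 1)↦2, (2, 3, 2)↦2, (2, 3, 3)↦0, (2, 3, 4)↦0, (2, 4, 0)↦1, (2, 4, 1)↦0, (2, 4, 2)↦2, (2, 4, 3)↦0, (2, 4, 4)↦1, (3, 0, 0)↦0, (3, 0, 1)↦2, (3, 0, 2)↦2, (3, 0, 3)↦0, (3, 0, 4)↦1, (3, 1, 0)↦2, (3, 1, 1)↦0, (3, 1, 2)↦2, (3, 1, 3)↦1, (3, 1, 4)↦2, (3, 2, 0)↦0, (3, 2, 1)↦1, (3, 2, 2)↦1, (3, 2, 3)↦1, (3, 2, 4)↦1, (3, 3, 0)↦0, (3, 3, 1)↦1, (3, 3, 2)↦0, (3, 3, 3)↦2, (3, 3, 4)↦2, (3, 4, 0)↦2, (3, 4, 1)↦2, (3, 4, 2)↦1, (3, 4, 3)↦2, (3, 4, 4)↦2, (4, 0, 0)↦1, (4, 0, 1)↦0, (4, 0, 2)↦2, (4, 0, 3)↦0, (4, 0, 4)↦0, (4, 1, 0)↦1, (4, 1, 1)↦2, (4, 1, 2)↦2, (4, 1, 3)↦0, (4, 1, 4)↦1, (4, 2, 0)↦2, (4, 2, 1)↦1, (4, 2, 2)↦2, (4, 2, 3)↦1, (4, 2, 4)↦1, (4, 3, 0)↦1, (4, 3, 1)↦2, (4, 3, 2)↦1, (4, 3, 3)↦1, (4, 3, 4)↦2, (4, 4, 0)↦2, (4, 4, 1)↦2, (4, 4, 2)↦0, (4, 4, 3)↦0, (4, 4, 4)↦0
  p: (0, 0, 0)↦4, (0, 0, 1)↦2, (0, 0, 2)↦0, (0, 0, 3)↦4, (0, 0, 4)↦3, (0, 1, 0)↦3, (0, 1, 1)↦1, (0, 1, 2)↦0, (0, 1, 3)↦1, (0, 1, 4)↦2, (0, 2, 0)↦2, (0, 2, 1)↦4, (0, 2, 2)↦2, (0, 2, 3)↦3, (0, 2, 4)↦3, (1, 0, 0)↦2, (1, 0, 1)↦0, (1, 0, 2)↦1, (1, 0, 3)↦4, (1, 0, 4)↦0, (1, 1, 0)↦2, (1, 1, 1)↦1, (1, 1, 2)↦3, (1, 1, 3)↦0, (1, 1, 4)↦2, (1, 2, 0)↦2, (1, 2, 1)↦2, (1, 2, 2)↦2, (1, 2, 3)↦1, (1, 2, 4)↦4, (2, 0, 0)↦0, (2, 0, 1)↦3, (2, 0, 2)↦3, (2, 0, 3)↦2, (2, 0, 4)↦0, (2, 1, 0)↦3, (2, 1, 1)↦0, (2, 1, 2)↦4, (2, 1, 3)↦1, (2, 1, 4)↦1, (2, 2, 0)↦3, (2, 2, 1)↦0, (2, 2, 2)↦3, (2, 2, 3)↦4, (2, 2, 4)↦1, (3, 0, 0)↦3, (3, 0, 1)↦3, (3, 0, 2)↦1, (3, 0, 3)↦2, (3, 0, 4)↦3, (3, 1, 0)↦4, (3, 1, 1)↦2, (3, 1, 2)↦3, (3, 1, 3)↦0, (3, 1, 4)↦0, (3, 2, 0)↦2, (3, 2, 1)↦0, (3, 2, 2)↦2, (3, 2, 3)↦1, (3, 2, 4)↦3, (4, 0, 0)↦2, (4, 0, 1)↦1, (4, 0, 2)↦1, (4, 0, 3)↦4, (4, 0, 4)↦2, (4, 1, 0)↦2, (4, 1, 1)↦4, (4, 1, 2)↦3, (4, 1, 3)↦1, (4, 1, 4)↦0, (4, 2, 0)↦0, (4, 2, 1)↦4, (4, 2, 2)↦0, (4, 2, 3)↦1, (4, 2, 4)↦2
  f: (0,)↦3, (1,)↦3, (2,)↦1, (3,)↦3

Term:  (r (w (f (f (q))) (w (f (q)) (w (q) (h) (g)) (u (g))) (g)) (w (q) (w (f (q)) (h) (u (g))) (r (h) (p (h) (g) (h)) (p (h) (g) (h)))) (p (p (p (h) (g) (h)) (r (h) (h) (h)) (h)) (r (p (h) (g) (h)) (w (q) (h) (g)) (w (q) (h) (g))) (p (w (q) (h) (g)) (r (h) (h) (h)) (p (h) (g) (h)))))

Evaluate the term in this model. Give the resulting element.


value = 1

  q = 3
  (f (q)) = f(3,) = 3
  (f (f (q))) = f(3,) = 3
  q = 3
  (f (q)) = f(3,) = 3
  q = 3
  h = 4
  g = 2
  (w (q) (h) (g)) = w(3, 4, 2) = 2
  g = 2
  (u (g)) = u(2,) = 1
  (w (f (q)) (w (q) (h) (g)) (u (g))) = w(3, 2, 1) = 3
  g = 2
  (w (f (f (q))) (w (f (q)) (w (q) (h) (g)) (u (g))) (g)) = w(3, 3, 2) = 3
  q = 3
  q = 3
  (f (q)) = f(3,) = 3
  h = 4
  g = 2
  (u (g)) = u(2,) = 1
  (w (f (q)) (h) (u (g))) = w(3, 4, 1) = 0
  h = 4
  h = 4
  g = 2
  h = 4
  (p (h) (g) (h)) = p(4, 2, 4) = 2
  h = 4
  g = 2
  h = 4
  (p (h) (g) (h)) = p(4, 2, 4) = 2
  (r (h) (p (h) (g) (h)) (p (h) (g) (h))) = r(4, 2, 2) = 2
  (w (q) (w (f (q)) (h) (u (g))) (r (h) (p (h) (g) (h)) (p (h) (g) (h)))) = w(3, 0, 2) = 2
  h = 4
  g = 2
  h = 4
  (p (h) (g) (h)) = p(4, 2, 4) = 2
  h = 4
  h = 4
  h = 4
  (r (h) (h) (h)) = r(4, 4, 4) = 0
  h = 4
  (p (p (h) (g) (h)) (r (h) (h) (h)) (h)) = p(2, 0, 4) = 0
  h = 4
  g = 2
  h = 4
  (p (h) (g) (h)) = p(4, 2, 4) = 2
  q = 3
  h = 4
  g = 2
  (w (q) (h) (g)) = w(3, 4, 2) = 2
  q = 3
  h = 4
  g = 2
  (w (q) (h) (g)) = w(3, 4, 2) = 2
  (r (p (h) (g) (h)) (w (q) (h) (g)) (w (q) (h) (g))) = r(2, 2, 2) = 2
  q = 3
  h = 4
  g = 2
  (w (q) (h) (g)) = w(3, 4, 2) = 2
  h = 4
  h = 4
  h = 4
  (r (h) (h) (h)) = r(4, 4, 4) = 0
  h = 4
  g = 2
  h = 4
  (p (h) (g) (h)) = p(4, 2, 4) = 2
  (p (w (q) (h) (g)) (r (h) (h) (h)) (p (h) (g) (h))) = p(2, 0, 2) = 3
  (p (p (p (h) (g) (h)) (r (h) (h) (h)) (h)) (r (p (h) (g) (h)) (w (q) (h) (g)) (w (q) (h) (g))) (p (w (q) (h) (g)) (r (h) (h) (h)) (p (h) (g) (h)))) = p(0, 2, 3) = 3
  (r (w (f (f (q))) (w (f (q)) (w (q) (h) (g)) (u (g))) (g)) (w (q) (w (f (q)) (h) (u (g))) (r (h) (p (h) (g) (h)) (p (h) (g) (h)))) (p (p (p (h) (g) (h)) (r (h) (h) (h)) (h)) (r (p (h) (g) (h)) (w (q) (h) (g)) (w (q) (h) (g))) (p (w (q) (h) (g)) (r (h) (h) (h)) (p (h) (g) (h))))) = r(3, 2, 3) = 1


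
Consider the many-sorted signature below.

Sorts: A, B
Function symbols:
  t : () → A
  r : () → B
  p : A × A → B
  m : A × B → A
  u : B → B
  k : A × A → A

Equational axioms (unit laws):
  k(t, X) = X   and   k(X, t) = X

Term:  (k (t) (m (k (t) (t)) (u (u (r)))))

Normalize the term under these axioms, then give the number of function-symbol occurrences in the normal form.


1. (k (t) (m (k (t) (t)) (u (u (r)))))  →  (m (k (t) (t)) (u (u (r))))
2. (m (k (t) (t)) (u (u (r))))  →  (m (t) (u (u (r))))
normal form: (m (t) (u (u (r))))

size = 5


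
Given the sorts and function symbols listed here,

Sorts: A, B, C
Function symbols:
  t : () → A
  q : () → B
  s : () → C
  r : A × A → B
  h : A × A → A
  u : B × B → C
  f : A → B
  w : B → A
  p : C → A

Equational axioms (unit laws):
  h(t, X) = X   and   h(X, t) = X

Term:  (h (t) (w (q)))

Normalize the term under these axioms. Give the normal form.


1. (h (t) (w (q)))  →  (w (q))

normal form = (w (q))


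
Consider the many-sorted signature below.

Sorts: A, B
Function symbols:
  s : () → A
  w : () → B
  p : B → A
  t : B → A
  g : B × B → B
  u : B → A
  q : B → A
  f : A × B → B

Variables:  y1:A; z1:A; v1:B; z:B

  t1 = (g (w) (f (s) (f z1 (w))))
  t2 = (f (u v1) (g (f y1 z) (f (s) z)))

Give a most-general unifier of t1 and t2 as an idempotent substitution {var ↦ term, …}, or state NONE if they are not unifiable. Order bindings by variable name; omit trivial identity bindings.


head clash or occurs-check failure — not unifiable

NONE (not unifiable)


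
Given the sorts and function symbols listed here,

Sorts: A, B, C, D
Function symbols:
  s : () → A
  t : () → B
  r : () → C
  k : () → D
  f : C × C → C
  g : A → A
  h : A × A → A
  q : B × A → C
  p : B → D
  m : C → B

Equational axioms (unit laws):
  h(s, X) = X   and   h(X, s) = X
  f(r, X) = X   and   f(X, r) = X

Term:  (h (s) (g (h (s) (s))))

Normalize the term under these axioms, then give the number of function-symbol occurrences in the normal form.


1. (h (s) (g (h (s) (s))))  →  (g (h (s) (s)))
2. (g (h (s) (s)))  →  (g (s))
normal form: (g (s))

size = 2


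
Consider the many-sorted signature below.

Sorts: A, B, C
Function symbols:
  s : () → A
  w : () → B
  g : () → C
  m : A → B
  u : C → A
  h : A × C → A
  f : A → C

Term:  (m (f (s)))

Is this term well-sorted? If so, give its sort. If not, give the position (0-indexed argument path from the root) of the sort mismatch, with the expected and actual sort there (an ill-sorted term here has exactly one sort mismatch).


    (s) : A
  (f (s)) : C
(m (f (s))) : ✗ arg 0 at [0] has sort C, expected A

ill-sorted at position [0]: expected A, got C


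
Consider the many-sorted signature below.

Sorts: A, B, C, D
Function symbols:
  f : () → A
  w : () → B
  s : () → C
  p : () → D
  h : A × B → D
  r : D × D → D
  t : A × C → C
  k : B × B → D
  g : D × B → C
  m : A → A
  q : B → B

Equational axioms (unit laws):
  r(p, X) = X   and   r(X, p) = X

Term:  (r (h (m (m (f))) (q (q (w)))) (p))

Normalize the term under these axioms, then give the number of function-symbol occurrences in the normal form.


size = 7

1. (r (h (m (m (f))) (q (q (w)))) (p))  →  (h (m (m (f))) (q (q (w))))
normal form: (h (m (m (f))) (q (q (w))))


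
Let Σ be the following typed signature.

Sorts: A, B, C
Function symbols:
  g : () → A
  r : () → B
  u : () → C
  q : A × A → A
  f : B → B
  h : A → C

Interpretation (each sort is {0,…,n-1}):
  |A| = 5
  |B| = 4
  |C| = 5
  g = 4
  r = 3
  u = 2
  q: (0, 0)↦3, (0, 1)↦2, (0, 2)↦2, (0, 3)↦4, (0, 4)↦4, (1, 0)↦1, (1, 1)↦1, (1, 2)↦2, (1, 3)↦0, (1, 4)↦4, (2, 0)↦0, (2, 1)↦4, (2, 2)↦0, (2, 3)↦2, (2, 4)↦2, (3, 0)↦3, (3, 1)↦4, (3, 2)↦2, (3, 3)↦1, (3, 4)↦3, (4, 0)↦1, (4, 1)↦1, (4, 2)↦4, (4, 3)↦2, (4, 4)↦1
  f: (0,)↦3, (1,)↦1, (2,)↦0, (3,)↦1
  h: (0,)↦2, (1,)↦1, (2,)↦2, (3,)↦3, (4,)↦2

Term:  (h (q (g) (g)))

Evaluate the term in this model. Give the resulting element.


  g = 4
  g = 4
  (q (g) (g)) = q(4, 4) = 1
  (h (q (g) (g))) = h(1,) = 1

value = 1


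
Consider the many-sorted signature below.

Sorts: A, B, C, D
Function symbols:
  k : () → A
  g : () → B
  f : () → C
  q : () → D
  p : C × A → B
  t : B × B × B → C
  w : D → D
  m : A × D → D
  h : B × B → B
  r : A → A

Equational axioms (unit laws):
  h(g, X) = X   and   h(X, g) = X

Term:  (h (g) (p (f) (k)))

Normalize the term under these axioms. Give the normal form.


1. (h (g) (p (f) (k)))  →  (p (f) (k))

normal form = (p (f) (k))


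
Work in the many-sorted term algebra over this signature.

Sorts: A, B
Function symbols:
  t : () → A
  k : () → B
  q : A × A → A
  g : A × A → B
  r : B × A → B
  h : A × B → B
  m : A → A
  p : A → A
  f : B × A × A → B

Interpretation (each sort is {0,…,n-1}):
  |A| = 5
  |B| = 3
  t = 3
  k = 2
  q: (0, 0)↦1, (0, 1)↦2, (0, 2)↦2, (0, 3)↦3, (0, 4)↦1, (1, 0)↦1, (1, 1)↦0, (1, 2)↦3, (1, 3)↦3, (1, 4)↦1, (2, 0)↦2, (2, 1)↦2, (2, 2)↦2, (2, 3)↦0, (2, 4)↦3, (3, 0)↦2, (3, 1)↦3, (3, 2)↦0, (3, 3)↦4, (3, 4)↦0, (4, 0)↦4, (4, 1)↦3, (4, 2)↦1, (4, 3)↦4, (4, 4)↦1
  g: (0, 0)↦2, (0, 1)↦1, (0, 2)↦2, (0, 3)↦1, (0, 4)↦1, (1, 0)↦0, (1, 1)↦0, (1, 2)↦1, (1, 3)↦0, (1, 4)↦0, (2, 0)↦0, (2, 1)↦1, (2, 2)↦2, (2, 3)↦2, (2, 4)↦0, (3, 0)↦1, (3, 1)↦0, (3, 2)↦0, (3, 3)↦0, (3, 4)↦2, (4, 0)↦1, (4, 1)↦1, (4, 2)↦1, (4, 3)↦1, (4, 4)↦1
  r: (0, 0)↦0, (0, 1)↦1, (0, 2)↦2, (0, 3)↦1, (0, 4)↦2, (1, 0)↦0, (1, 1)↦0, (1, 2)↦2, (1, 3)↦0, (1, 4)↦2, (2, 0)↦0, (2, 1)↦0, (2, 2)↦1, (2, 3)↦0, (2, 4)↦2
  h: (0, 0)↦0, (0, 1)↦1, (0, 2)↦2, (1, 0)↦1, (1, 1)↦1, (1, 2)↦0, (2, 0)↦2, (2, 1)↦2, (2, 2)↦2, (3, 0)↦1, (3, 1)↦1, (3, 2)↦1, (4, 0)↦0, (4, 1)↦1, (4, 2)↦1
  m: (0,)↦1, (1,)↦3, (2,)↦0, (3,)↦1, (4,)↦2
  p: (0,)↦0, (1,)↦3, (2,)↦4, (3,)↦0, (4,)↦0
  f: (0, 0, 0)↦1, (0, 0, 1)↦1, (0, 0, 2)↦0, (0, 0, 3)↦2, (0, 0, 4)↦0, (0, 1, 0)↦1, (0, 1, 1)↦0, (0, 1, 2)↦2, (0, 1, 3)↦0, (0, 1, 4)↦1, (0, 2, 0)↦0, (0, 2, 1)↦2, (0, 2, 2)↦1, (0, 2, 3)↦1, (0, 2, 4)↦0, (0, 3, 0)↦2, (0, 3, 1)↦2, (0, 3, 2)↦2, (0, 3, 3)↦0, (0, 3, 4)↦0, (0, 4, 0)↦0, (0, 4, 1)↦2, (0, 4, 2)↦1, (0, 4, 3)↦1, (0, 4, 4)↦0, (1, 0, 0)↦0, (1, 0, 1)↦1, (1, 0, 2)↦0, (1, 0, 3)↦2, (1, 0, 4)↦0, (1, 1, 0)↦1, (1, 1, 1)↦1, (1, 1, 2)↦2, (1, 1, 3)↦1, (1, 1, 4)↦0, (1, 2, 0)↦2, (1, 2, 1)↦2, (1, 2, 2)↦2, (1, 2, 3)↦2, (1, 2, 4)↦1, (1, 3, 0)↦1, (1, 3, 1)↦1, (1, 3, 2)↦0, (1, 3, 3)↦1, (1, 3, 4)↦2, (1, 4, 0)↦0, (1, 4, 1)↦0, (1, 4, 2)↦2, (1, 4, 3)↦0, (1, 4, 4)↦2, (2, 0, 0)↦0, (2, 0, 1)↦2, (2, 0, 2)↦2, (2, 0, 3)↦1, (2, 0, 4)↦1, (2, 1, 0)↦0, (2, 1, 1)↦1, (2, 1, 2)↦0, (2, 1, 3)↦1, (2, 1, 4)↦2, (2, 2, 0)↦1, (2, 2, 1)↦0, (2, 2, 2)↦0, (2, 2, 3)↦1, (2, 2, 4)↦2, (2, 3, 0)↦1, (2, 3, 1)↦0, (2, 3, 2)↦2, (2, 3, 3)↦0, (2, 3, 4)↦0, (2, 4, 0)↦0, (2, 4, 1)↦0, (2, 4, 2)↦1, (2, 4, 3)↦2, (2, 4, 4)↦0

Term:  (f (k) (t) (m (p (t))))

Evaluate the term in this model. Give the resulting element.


  k = 2
  t = 3
  t = 3
  (p (t)) = p(3,) = 0
  (m (p (t))) = m(0,) = 1
  (f (k) (t) (m (p (t)))) = f(2, 3, 1) = 0

value = 0


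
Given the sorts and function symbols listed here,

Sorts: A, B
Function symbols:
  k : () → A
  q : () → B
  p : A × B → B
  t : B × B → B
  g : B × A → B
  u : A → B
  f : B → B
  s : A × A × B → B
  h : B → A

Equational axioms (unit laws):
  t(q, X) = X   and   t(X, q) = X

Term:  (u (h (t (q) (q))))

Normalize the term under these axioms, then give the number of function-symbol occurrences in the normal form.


size = 3

1. (u (h (t (q) (q))))  →  (u (h (q)))
normal form: (u (h (q)))


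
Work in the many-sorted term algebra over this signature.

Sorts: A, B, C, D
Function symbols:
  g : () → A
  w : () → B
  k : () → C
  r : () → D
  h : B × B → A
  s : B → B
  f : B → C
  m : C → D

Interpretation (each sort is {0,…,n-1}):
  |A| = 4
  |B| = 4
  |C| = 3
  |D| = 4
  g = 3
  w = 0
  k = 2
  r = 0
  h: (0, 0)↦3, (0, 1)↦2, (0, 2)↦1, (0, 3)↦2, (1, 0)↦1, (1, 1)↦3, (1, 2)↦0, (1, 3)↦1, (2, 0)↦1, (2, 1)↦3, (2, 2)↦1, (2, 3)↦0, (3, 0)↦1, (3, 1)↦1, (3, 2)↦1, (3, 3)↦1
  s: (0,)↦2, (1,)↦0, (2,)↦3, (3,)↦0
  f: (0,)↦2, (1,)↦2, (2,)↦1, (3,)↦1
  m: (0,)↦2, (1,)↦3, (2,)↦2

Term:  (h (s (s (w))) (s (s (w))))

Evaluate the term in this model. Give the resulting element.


value = 1

  w = 0
  (s (w)) = s(0,) = 2
  (s (s (w))) = s(2,) = 3
  w = 0
  (s (w)) = s(0,) = 2
  (s (s (w))) = s(2,) = 3
  (h (s (s (w))) (s (s (w)))) = h(3, 3) = 1


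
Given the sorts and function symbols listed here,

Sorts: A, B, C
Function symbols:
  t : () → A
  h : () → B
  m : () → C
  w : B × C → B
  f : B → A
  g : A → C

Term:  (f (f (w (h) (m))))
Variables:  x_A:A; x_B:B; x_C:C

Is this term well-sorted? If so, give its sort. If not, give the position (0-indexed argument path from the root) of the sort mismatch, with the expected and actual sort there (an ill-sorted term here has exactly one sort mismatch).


      (h) : B
      (m) : C
    (w (h) (m)) : B
  (f (w (h) (m))) : A
(f (f (w (h) (m)))) : ✗ arg 0 at [0] has sort A, expected B

ill-sorted at position [0]: expected B, got A


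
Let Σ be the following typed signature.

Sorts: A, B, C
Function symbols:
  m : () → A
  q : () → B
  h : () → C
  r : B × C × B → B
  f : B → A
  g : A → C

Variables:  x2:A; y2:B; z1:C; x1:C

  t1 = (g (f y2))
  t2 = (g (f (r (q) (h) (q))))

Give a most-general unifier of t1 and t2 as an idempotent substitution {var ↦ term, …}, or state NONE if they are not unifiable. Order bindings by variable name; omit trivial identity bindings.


{y2 ↦ (r (q) (h) (q))}


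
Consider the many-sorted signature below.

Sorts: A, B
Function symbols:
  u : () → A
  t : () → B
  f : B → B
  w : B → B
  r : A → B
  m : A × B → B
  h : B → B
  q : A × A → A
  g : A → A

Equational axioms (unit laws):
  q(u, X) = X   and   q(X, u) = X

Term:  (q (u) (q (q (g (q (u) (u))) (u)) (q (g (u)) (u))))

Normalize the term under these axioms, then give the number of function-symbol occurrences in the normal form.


1. (q (u) (q (q (g (q (u) (u))) (u)) (q (g (u)) (u))))  →  (q (q (g (q (u) (u))) (u)) (q (g (u)) (u)))
2. (q (q (g (q (u) (u))) (u)) (q (g (u)) (u)))  →  (q (g (q (u) (u))) (q (g (u)) (u)))
3. (q (g (q (u) (u))) (q (g (u)) (u)))  →  (q (g (u)) (q (g (u)) (u)))
4. (q (g (u)) (q (g (u)) (u)))  →  (q (g (u)) (g (u)))
normal form: (q (g (u)) (g (u)))

size = 5


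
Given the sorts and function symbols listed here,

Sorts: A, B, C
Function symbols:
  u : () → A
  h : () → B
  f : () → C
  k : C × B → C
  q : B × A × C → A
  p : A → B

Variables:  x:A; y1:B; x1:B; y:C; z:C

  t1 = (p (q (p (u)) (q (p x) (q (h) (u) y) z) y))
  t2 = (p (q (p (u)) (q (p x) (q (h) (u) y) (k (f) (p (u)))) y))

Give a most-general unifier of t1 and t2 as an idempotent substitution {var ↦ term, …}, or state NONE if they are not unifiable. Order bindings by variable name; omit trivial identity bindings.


{z ↦ (k (f) (p (u)))}


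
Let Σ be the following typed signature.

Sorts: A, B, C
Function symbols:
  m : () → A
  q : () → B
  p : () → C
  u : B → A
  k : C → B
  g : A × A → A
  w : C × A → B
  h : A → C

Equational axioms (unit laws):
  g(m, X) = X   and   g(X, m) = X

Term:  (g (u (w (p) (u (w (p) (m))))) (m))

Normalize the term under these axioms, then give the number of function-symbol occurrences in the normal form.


size = 7

1. (g (u (w (p) (u (w (p) (m))))) (m))  →  (u (w (p) (u (w (p) (m)))))
normal form: (u (w (p) (u (w (p) (m)))))


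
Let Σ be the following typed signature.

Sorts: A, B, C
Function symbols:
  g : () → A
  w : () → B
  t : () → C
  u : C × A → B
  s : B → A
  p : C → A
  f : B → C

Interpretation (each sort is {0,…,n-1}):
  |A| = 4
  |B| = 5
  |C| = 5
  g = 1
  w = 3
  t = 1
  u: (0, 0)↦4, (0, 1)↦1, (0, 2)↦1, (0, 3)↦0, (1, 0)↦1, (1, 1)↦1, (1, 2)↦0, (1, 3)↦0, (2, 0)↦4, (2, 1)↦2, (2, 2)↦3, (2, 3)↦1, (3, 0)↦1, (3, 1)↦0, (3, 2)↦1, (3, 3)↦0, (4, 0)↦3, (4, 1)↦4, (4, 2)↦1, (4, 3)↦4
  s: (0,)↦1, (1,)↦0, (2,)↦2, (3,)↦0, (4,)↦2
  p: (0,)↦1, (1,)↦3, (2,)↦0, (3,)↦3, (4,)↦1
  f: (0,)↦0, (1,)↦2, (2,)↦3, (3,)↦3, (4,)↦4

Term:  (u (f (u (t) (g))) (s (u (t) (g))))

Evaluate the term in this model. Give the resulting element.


value = 4

  t = 1
  g = 1
  (u (t) (g)) = u(1, 1) = 1
  (f (u (t) (g))) = f(1,) = 2
  t = 1
  g = 1
  (u (t) (g)) = u(1, 1) = 1
  (s (u (t) (g))) = s(1,) = 0
  (u (f (u (t) (g))) (s (u (t) (g)))) = u(2, 0) = 4


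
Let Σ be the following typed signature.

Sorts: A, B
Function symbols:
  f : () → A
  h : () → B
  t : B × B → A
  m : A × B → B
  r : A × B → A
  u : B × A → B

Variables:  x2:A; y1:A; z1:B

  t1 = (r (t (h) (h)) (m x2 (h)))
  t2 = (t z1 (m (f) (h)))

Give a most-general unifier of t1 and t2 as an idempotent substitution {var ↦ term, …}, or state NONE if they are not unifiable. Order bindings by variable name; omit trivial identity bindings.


NONE (not unifiable)

head clash or occurs-check failure — not unifiable


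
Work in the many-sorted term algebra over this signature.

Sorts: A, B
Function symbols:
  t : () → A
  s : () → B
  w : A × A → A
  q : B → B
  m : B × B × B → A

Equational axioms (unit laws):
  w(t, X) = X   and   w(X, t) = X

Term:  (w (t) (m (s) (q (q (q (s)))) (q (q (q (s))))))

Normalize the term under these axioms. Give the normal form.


1. (w (t) (m (s) (q (q (q (s)))) (q (q (q (s))))))  →  (m (s) (q (q (q (s)))) (q (q (q (s)))))

normal form = (m (s) (q (q (q (s)))) (q (q (q (s)))))


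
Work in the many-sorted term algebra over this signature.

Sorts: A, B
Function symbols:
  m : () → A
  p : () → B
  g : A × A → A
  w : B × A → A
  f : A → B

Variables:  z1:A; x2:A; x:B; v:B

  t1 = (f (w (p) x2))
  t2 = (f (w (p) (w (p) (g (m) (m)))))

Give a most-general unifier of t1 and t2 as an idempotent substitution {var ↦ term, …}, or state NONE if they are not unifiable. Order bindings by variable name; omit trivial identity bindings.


{x2 ↦ (w (p) (g (m) (m)))}


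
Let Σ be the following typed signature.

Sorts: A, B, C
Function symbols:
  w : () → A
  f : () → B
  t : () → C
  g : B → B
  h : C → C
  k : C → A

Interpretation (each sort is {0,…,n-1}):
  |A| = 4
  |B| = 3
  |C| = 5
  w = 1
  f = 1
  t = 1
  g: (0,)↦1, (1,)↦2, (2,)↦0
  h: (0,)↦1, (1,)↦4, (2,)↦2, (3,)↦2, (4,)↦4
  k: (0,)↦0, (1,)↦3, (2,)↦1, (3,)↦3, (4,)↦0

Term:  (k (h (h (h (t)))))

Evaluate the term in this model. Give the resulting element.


  t = 1
  (h (t)) = h(1,) = 4
  (h (h (t))) = h(4,) = 4
  (h (h (h (t)))) = h(4,) = 4
  (k (h (h (h (t))))) = k(4,) = 0

value = 0


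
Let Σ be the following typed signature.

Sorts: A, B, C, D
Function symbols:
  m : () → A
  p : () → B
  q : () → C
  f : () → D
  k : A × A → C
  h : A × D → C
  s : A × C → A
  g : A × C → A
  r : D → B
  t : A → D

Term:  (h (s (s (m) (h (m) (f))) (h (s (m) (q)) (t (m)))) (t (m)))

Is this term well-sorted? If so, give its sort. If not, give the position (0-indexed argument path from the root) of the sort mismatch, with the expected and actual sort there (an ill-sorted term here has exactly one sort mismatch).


well-sorted; sort = C

      (m) : A
        (m) : A
        (f) : D
      (h (m) (f)) : C
    (s (m) (h (m) (f))) : A
        (m) : A
        (q) : C
      (s (m) (q)) : A
        (m) : A
      (t (m)) : D
    (h (s (m) (q)) (t (m))) : C
  (s (s (m) (h (m) (f))) (h (s (m) (q)) (t (m)))) : A
    (m) : A
  (t (m)) : D
(h (s (s (m) (h (m) (f))) (h (s (m) (q)) (t (m)))) (t (m))) : C


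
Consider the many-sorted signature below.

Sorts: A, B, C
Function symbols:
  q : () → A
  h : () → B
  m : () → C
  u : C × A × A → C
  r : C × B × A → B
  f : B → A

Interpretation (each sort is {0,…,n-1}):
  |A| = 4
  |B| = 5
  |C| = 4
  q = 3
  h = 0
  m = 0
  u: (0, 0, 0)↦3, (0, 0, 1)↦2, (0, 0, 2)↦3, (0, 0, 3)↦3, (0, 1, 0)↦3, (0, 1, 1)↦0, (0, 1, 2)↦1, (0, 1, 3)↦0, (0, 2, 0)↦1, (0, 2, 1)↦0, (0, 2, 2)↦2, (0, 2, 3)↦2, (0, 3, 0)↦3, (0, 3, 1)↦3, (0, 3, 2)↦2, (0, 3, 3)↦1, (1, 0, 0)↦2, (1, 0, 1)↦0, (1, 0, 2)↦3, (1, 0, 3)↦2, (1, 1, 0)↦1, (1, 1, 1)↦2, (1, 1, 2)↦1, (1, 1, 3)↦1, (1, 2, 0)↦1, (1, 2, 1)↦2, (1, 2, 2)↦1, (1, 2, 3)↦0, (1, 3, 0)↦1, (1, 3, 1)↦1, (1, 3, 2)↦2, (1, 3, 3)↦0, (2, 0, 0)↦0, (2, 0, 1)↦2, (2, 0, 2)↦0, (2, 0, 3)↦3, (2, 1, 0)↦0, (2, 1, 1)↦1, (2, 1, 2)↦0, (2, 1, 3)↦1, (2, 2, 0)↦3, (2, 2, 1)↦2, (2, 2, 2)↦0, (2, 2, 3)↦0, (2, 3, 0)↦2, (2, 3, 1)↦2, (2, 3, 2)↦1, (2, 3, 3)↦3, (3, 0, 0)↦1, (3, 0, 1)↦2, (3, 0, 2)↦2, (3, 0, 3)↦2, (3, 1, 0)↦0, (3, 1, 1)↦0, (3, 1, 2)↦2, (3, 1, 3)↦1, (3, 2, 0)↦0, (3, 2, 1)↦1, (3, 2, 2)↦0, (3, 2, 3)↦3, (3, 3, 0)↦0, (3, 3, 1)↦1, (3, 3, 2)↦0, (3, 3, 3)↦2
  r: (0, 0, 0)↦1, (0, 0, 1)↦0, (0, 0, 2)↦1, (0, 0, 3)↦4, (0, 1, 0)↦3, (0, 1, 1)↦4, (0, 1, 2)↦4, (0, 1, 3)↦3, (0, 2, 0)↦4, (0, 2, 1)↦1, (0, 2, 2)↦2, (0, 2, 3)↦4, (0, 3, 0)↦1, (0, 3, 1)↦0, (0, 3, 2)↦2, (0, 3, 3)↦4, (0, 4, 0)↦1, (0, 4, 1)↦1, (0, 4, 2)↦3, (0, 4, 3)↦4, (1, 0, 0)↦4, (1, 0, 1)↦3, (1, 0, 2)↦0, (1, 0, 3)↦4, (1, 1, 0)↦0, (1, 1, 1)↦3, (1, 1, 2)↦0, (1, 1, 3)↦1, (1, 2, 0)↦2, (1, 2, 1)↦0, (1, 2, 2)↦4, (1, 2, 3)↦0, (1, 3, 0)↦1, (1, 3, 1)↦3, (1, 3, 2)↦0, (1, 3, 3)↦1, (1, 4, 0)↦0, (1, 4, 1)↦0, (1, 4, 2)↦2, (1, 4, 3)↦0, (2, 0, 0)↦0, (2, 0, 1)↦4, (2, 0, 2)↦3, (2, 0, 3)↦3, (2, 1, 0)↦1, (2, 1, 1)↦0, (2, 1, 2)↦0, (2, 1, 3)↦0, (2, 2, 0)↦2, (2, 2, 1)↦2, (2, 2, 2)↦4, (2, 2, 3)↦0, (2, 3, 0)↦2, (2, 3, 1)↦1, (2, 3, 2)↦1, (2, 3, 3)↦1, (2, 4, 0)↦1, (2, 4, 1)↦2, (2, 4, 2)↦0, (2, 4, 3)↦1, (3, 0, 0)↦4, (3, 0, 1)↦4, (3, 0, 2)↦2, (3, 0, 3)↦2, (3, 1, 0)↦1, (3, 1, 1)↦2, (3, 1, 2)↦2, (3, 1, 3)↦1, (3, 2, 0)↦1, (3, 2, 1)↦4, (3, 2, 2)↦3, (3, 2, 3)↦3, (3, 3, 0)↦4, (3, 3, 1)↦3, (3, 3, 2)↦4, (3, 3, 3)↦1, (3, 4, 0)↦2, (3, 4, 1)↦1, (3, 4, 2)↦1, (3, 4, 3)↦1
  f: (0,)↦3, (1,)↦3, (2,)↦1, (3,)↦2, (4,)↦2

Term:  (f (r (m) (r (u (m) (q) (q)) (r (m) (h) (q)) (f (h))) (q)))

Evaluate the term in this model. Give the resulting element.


  m = 0
  m = 0
  q = 3
  q = 3
  (u (m) (q) (q)) = u(0, 3, 3) = 1
  m = 0
  h = 0
  q = 3
  (r (m) (h) (q)) = r(0, 0, 3) = 4
  h = 0
  (f (h)) = f(0,) = 3
  (r (u (m) (q) (q)) (r (m) (h) (q)) (f (h))) = r(1, 4, 3) = 0
  q = 3
  (r (m) (r (u (m) (q) (q)) (r (m) (h) (q)) (f (h))) (q)) = r(0, 0, 3) = 4
  (f (r (m) (r (u (m) (q) (q)) (r (m) (h) (q)) (f (h))) (q))) = f(4,) = 2

value = 2


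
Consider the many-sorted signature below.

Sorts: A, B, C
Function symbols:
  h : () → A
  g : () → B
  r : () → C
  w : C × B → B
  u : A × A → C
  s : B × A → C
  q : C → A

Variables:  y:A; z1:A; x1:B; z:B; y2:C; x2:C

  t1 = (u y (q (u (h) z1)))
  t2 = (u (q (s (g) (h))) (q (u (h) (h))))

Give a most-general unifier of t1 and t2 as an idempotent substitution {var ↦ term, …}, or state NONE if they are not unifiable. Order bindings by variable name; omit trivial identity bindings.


{y ↦ (q (s (g) (h))), z1 ↦ (h)}


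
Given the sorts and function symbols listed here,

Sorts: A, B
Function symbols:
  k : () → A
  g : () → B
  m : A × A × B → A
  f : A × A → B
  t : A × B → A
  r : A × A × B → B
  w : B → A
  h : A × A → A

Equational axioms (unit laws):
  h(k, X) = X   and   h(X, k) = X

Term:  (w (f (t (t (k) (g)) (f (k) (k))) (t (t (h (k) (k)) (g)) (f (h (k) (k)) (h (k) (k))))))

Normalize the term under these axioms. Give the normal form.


normal form = (w (f (t (t (k) (g)) (f (k) (k))) (t (t (k) (g)) (f (k) (k)))))

1. (w (f (t (t (k) (g)) (f (k) (k))) (t (t (h (k) (k)) (g)) (f (h (k) (k)) (h (k) (k))))))  →  (w (f (t (t (k) (g)) (f (k) (k))) (t (t (k) (g)) (f (h (k) (k)) (h (k) (k))))))
2. (w (f (t (t (k) (g)) (f (k) (k))) (t (t (k) (g)) (f (h (k) (k)) (h (k) (k))))))  →  (w (f (t (t (k) (g)) (f (k) (k))) (t (t (k) (g)) (f (k) (h (k) (k))))))
3. (w (f (t (t (k) (g)) (f (k) (k))) (t (t (k) (g)) (f (k) (h (k) (k))))))  →  (w (f (t (t (k) (g)) (f (k) (k))) (t (t (k) (g)) (f (k) (k)))))


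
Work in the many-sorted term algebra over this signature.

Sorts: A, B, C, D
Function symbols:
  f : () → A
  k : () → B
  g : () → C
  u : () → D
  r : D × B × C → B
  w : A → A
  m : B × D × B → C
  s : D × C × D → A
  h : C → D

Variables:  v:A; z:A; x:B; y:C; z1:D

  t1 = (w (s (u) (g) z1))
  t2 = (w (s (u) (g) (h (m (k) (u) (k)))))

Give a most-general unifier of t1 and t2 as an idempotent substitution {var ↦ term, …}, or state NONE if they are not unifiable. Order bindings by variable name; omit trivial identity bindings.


{z1 ↦ (h (m (k) (u) (k)))}


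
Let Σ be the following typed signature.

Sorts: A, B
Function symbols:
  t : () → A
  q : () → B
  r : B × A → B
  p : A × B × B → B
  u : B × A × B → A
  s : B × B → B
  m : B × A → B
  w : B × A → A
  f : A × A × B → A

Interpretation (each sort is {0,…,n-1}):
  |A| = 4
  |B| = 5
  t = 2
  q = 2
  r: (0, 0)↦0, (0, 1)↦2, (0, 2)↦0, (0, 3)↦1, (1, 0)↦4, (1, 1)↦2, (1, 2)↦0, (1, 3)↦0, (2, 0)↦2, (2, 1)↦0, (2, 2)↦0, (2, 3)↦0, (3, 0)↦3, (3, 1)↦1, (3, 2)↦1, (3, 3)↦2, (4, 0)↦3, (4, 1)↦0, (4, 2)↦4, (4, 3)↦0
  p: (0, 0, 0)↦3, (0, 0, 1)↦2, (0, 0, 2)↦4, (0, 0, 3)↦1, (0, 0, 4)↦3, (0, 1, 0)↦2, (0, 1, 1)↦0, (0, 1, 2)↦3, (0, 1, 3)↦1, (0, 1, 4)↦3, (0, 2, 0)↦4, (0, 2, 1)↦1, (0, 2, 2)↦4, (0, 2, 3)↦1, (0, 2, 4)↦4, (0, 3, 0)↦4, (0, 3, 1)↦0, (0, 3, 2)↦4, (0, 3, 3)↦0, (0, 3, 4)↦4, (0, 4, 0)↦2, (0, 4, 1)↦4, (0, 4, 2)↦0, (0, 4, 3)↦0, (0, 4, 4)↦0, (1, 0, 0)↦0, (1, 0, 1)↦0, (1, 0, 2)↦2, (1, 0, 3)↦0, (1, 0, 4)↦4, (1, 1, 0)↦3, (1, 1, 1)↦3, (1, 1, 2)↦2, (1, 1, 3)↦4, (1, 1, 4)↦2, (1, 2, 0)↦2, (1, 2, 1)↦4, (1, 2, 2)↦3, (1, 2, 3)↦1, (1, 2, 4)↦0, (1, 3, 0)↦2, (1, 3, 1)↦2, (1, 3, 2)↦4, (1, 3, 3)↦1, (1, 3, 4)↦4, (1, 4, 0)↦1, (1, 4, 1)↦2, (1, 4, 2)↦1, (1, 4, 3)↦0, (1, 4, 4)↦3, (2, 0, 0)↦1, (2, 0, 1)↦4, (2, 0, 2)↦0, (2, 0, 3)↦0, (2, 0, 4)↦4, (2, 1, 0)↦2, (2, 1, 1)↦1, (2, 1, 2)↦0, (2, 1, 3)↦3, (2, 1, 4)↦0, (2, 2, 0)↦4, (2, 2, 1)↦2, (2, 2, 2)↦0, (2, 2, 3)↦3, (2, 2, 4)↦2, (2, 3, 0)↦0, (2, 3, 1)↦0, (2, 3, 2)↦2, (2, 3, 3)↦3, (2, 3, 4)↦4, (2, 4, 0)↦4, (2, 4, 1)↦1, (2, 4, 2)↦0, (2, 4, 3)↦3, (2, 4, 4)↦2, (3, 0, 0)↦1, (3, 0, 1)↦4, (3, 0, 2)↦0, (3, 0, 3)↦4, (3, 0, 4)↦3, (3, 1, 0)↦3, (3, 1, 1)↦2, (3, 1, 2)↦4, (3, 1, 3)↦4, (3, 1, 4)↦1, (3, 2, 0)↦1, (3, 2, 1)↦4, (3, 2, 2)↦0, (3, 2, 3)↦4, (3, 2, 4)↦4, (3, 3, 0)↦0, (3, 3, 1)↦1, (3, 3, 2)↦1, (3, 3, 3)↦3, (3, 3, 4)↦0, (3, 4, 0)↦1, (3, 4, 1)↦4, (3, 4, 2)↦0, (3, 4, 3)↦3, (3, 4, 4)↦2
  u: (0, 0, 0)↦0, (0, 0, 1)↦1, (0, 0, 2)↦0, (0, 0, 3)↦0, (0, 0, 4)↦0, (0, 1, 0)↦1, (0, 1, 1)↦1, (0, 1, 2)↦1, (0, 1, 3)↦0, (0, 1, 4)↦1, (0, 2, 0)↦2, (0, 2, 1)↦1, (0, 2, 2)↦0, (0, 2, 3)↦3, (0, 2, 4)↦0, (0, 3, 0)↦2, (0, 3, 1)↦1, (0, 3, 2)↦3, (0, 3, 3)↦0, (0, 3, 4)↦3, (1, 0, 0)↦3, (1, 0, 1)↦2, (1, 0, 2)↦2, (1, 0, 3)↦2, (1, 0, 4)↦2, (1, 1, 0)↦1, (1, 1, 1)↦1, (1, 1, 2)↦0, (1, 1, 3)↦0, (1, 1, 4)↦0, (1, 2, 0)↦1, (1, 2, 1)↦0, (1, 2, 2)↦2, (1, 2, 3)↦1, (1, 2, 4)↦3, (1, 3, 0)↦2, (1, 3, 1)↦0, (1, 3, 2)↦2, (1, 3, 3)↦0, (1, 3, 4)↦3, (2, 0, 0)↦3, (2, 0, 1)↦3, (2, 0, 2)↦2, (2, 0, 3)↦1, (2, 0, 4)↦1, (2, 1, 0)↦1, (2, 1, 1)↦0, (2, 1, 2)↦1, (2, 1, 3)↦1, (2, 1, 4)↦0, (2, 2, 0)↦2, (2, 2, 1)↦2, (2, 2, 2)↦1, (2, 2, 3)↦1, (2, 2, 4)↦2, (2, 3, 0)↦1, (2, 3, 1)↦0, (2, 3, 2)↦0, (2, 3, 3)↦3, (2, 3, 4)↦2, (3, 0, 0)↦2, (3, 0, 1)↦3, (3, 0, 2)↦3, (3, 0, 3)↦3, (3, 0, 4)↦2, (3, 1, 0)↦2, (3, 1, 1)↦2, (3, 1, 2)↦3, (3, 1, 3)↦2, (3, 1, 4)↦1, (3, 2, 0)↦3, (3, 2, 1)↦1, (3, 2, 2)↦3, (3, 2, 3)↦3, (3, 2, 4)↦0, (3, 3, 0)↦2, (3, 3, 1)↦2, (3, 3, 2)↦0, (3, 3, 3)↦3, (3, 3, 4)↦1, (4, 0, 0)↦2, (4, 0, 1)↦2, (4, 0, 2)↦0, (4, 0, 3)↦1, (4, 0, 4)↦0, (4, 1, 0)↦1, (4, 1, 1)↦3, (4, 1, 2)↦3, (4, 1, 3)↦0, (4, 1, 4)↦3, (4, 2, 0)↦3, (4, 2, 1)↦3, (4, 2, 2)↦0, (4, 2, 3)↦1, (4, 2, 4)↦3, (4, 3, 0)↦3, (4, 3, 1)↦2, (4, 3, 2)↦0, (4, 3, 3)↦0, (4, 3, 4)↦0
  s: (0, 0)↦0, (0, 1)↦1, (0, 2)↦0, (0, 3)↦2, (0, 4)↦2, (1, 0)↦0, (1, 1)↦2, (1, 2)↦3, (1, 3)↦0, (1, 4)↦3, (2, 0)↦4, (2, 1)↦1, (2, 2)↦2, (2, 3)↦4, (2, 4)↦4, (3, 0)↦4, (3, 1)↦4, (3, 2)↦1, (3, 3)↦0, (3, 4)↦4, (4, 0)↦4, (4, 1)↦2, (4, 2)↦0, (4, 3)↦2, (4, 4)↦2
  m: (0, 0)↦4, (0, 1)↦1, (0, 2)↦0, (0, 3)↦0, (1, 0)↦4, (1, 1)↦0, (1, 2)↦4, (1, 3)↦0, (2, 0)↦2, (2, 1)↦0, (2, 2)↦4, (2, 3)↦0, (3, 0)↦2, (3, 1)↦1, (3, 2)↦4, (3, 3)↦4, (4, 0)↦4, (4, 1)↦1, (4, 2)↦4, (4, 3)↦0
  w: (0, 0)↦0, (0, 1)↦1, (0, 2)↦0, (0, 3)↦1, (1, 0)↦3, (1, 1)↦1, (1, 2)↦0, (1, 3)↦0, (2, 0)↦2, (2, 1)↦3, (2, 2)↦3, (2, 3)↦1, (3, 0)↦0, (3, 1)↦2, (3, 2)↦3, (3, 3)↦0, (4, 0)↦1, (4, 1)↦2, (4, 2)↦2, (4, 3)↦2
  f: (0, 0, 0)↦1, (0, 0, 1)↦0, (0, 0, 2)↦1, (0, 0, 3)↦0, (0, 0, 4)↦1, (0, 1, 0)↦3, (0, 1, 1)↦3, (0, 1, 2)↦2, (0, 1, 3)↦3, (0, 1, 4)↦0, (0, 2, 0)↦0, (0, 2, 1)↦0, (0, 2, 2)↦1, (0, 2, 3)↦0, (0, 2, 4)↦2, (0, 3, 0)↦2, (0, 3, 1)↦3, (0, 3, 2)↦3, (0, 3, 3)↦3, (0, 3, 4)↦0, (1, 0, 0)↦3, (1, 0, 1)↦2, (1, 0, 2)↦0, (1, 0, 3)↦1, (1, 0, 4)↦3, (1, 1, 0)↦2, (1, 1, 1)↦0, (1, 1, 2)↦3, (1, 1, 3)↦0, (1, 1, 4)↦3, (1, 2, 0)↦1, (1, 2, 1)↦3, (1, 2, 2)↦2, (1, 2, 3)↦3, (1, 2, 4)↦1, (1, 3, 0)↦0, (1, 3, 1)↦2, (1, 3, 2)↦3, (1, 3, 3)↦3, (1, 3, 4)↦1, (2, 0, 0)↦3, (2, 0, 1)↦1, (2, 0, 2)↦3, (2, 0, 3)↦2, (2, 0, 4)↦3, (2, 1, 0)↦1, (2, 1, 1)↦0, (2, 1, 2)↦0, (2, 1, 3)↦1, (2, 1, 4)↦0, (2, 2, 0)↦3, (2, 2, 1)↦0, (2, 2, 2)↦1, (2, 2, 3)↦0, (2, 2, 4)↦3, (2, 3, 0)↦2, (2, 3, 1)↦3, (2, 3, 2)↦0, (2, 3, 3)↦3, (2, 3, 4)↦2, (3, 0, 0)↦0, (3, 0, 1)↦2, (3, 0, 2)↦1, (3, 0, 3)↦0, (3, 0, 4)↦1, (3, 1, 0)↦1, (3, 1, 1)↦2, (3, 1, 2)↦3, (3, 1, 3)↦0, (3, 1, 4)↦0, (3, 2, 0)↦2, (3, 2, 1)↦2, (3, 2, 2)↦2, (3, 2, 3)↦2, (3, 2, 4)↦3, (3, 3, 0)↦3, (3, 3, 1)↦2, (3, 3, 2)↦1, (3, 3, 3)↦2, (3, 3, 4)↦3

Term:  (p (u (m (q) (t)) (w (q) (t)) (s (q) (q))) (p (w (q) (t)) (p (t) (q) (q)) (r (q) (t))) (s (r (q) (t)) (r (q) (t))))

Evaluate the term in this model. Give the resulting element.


value = 2

  q = 2
  t = 2
  (m (q) (t)) = m(2, 2) = 4
  q = 2
  t = 2
  (w (q) (t)) = w(2, 2) = 3
  q = 2
  q = 2
  (s (q) (q)) = s(2, 2) = 2
  (u (m (q) (t)) (w (q) (t)) (s (q) (q))) = u(4, 3, 2) = 0
  q = 2
  t = 2
  (w (q) (t)) = w(2, 2) = 3
  t = 2
  q = 2
  q = 2
  (p (t) (q) (q)) = p(2, 2, 2) = 0
  q = 2
  t = 2
  (r (q) (t)) = r(2, 2) = 0
  (p (w (q) (t)) (p (t) (q) (q)) (r (q) (t))) = p(3, 0, 0) = 1
  q = 2
  t = 2
  (r (q) (t)) = r(2, 2) = 0
  q = 2
  t = 2
  (r (q) (t)) = r(2, 2) = 0
  (s (r (q) (t)) (r (q) (t))) = s(0, 0) = 0
  (p (u (m (q) (t)) (w (q) (t)) (s (q) (q))) (p (w (q) (t)) (p (t) (q) (q)) (r (q) (t))) (s (r (q) (t)) (r (q) (t)))) = p(0, 1, 0) = 2
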